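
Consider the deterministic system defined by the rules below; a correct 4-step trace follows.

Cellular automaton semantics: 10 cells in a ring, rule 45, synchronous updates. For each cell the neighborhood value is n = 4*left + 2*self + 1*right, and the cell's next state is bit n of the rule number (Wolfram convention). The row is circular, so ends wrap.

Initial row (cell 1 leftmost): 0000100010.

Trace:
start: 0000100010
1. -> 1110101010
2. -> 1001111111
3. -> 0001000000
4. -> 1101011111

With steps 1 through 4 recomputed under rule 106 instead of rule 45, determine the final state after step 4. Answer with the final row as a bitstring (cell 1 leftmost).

1000100000

(re-executing steps 1..4 under rule 106; state before step 1: 0000100010)
1. -> 0001000100
2. -> 0010001000
3. -> 0100010000
4. -> 1000100000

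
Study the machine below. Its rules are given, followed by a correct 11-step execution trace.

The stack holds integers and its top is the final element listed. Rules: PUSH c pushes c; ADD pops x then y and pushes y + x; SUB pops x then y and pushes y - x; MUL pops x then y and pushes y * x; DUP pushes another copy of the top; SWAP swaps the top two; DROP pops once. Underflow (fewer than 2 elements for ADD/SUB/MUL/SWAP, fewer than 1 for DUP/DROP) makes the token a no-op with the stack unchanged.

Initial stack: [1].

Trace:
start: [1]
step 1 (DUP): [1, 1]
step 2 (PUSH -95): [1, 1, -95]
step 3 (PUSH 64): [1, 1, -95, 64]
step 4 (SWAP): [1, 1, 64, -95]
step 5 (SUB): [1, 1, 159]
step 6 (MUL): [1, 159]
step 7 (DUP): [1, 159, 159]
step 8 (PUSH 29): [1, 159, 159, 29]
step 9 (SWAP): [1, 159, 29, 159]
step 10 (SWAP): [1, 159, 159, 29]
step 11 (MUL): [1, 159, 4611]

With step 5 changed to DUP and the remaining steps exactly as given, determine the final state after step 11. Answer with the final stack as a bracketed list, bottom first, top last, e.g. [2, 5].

[1, 1, 64, 9025, 261725]

(re-executing from step 5 with the substitution; state before step 5: [1, 1, 64, -95])
step 5 (DUP): [1, 1, 64, -95, -95]
step 6 (MUL): [1, 1, 64, 9025]
step 7 (DUP): [1, 1, 64, 9025, 9025]
step 8 (PUSH 29): [1, 1, 64, 9025, 9025, 29]
step 9 (SWAP): [1, 1, 64, 9025, 29, 9025]
step 10 (SWAP): [1, 1, 64, 9025, 9025, 29]
step 11 (MUL): [1, 1, 64, 9025, 261725]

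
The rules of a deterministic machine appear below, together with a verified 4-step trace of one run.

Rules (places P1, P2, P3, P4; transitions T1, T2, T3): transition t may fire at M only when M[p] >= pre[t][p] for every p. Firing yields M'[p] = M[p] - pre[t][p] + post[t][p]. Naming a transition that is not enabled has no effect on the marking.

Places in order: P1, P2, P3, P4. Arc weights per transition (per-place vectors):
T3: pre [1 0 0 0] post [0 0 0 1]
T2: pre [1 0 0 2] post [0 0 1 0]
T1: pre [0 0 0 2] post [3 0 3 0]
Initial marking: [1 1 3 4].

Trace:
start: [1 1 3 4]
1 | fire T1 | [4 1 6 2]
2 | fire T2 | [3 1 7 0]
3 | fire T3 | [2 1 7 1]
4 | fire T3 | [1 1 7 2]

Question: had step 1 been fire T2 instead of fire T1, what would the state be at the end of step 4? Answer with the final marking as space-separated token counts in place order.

0 1 4 2

(re-executing from step 1 with the substitution; state before step 1: [1 1 3 4])
1 | fire T2 | [0 1 4 2]
2 | fire T2 | [0 1 4 2]
3 | fire T3 | [0 1 4 2]
4 | fire T3 | [0 1 4 2]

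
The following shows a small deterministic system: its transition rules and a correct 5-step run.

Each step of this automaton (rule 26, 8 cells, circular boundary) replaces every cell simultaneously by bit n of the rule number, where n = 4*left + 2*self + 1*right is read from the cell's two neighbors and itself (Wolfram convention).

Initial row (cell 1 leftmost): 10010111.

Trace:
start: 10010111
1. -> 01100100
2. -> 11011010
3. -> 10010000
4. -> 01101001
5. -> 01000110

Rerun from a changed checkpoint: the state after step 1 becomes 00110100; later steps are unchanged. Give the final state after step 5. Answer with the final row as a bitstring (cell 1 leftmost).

10000010

state after step 1 := 00110100
2. -> 01100010
3. -> 11010101
4. -> 00000001
5. -> 10000010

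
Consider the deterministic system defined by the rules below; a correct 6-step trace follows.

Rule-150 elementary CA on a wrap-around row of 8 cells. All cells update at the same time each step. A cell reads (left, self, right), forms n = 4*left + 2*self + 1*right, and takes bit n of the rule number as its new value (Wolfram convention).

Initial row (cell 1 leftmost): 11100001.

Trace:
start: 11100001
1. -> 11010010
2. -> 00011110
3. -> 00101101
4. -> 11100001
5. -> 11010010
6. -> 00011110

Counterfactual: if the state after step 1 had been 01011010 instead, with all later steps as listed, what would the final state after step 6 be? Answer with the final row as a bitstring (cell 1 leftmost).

11000011

state after step 1 := 01011010
2. -> 11000011
3. -> 10100101
4. -> 00111100
5. -> 01011010
6. -> 11000011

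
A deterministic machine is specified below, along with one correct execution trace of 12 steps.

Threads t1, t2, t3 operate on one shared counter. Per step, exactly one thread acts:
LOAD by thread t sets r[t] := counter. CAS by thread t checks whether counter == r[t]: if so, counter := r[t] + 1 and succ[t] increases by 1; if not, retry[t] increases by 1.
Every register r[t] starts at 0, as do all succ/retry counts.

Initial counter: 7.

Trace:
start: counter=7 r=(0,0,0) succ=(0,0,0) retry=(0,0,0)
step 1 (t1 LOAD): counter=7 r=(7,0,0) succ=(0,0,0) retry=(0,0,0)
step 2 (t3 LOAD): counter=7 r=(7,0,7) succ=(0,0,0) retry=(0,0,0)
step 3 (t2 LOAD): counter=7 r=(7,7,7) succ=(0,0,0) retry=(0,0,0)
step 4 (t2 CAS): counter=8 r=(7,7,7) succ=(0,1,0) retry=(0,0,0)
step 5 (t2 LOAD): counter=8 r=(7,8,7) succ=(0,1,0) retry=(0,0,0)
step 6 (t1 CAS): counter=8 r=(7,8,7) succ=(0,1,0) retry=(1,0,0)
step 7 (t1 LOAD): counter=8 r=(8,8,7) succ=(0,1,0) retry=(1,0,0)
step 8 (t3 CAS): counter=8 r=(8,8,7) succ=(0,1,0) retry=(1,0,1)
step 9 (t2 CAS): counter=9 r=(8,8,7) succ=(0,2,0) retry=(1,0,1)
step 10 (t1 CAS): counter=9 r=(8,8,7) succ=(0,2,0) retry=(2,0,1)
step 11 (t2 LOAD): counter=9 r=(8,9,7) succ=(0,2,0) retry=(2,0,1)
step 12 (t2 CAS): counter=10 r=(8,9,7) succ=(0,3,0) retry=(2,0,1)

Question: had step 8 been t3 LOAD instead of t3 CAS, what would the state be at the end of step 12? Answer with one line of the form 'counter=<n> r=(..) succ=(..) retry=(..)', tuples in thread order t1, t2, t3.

counter=10 r=(8,9,8) succ=(0,3,0) retry=(2,0,0)

(re-executing from step 8 with the substitution; state before step 8: counter=8 r=(8,8,7) succ=(0,1,0) retry=(1,0,0))
step 8 (t3 LOAD): counter=8 r=(8,8,8) succ=(0,1,0) retry=(1,0,0)
step 9 (t2 CAS): counter=9 r=(8,8,8) succ=(0,2,0) retry=(1,0,0)
step 10 (t1 CAS): counter=9 r=(8,8,8) succ=(0,2,0) retry=(2,0,0)
step 11 (t2 LOAD): counter=9 r=(8,9,8) succ=(0,2,0) retry=(2,0,0)
step 12 (t2 CAS): counter=10 r=(8,9,8) succ=(0,3,0) retry=(2,0,0)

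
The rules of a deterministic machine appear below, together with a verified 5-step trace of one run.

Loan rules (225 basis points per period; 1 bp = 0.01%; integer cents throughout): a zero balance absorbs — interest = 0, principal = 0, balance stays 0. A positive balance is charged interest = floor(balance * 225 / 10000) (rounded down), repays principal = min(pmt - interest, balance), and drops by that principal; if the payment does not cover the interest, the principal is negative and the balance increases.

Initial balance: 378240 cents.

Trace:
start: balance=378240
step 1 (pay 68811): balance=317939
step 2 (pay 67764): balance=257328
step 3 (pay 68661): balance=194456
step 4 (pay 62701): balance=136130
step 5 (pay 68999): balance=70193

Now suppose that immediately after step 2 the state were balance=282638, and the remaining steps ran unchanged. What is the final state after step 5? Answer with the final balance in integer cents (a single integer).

state after step 2 := balance=282638
step 3 (pay 68661): balance=220336
step 4 (pay 62701): balance=162592
step 5 (pay 68999): balance=97251

97251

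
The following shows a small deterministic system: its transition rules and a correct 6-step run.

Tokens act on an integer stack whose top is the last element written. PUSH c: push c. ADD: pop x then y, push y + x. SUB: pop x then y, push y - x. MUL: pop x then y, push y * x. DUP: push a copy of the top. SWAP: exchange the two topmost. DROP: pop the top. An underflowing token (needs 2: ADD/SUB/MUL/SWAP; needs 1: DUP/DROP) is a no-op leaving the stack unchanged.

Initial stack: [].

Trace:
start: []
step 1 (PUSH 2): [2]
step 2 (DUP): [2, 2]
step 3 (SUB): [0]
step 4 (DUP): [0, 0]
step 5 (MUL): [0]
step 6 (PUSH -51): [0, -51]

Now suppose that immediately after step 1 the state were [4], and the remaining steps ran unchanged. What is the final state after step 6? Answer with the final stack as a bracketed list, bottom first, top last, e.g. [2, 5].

state after step 1 := [4]
step 2 (DUP): [4, 4]
step 3 (SUB): [0]
step 4 (DUP): [0, 0]
step 5 (MUL): [0]
step 6 (PUSH -51): [0, -51]

[0, -51]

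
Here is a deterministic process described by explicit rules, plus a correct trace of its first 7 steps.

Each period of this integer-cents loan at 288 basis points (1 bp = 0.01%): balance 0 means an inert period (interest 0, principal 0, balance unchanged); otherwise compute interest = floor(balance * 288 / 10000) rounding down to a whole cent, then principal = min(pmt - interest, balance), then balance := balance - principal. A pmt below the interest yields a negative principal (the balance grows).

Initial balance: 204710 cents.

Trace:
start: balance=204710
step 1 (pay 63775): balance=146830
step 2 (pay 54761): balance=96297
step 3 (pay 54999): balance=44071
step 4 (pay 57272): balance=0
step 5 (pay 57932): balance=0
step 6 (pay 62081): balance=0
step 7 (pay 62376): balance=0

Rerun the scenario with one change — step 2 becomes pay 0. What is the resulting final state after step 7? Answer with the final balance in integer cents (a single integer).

(re-executing from step 2 with the substitution; state before step 2: balance=146830)
step 2 (pay 0): balance=151058
step 3 (pay 54999): balance=100409
step 4 (pay 57272): balance=46028
step 5 (pay 57932): balance=0
step 6 (pay 62081): balance=0
step 7 (pay 62376): balance=0

0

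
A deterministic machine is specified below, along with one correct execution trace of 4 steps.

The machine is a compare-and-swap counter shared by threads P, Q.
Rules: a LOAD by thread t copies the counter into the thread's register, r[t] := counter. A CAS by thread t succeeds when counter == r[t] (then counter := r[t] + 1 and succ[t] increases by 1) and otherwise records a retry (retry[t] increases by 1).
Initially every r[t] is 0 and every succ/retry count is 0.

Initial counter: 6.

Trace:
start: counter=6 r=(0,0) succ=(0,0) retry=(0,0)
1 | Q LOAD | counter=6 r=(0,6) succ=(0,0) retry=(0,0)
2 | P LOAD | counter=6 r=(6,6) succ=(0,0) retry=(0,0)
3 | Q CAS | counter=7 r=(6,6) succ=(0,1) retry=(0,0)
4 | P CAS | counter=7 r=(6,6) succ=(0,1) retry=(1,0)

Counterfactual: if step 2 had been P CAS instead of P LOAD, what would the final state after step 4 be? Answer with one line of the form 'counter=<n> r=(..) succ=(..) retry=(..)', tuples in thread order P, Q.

(re-executing from step 2 with the substitution; state before step 2: counter=6 r=(0,6) succ=(0,0) retry=(0,0))
2 | P CAS | counter=6 r=(0,6) succ=(0,0) retry=(1,0)
3 | Q CAS | counter=7 r=(0,6) succ=(0,1) retry=(1,0)
4 | P CAS | counter=7 r=(0,6) succ=(0,1) retry=(2,0)

counter=7 r=(0,6) succ=(0,1) retry=(2,0)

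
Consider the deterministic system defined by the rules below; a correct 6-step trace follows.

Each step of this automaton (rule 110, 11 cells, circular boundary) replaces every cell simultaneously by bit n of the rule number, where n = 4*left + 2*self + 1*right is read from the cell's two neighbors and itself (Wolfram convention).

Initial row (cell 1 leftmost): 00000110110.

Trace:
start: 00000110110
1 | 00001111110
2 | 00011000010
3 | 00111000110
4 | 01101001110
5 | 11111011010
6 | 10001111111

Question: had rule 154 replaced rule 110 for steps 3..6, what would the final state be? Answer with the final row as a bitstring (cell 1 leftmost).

(re-executing steps 3..6 under rule 154; state before step 3: 00011000010)
3 | 00110100101
4 | 11100011000
5 | 11010110101
6 | 10000100001

10000100001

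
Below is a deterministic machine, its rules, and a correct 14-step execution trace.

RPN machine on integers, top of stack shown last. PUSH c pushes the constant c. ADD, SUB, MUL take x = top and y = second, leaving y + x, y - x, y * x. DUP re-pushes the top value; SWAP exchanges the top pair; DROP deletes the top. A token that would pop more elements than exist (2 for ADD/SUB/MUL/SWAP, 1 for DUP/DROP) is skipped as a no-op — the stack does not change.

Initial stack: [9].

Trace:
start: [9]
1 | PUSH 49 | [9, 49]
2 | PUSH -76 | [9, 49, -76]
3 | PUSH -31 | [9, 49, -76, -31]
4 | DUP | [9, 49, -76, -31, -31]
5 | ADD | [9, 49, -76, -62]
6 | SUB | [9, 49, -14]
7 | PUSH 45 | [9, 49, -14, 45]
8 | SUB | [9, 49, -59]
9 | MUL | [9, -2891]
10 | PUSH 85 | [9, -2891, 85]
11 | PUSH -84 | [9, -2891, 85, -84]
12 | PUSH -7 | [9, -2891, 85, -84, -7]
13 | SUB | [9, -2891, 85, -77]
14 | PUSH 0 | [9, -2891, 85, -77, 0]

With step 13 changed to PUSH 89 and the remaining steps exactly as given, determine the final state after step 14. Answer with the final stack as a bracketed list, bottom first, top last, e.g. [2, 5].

[9, -2891, 85, -84, -7, 89, 0]

(re-executing from step 13 with the substitution; state before step 13: [9, -2891, 85, -84, -7])
13 | PUSH 89 | [9, -2891, 85, -84, -7, 89]
14 | PUSH 0 | [9, -2891, 85, -84, -7, 89, 0]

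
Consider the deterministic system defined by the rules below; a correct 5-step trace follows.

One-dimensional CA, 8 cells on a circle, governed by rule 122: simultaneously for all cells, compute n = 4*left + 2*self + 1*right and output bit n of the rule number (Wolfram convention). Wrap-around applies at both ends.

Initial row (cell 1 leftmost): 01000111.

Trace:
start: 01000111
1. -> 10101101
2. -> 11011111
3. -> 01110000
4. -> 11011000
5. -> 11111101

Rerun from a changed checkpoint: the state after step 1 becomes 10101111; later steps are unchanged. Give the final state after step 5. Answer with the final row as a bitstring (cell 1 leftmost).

10001101

state after step 1 := 10101111
2. -> 11011000
3. -> 11111101
4. -> 00000111
5. -> 10001101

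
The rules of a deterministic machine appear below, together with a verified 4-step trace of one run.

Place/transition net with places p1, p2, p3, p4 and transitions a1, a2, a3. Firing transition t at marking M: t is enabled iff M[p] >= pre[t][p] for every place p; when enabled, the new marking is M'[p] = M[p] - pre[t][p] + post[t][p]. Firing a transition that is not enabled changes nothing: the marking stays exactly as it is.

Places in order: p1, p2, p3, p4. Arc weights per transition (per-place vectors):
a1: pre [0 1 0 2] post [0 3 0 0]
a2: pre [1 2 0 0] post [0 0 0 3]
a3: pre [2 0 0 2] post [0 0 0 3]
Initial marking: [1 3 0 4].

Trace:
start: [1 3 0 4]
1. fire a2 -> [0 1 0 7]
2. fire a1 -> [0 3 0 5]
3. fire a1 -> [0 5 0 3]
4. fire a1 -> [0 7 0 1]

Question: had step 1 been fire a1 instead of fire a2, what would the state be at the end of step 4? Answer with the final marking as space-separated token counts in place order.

1 7 0 0

(re-executing from step 1 with the substitution; state before step 1: [1 3 0 4])
1. fire a1 -> [1 5 0 2]
2. fire a1 -> [1 7 0 0]
3. fire a1 -> [1 7 0 0]
4. fire a1 -> [1 7 0 0]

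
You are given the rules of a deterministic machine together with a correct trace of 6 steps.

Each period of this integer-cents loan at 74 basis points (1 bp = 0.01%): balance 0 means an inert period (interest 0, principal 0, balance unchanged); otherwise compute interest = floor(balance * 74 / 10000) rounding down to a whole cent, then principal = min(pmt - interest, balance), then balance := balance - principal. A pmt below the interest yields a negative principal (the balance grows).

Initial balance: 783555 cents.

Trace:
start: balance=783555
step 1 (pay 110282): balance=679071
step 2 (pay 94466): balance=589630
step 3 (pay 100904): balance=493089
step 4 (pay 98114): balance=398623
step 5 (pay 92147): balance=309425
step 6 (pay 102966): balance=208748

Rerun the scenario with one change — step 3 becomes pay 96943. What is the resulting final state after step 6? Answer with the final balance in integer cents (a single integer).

212799

(re-executing from step 3 with the substitution; state before step 3: balance=589630)
step 3 (pay 96943): balance=497050
step 4 (pay 98114): balance=402614
step 5 (pay 92147): balance=313446
step 6 (pay 102966): balance=212799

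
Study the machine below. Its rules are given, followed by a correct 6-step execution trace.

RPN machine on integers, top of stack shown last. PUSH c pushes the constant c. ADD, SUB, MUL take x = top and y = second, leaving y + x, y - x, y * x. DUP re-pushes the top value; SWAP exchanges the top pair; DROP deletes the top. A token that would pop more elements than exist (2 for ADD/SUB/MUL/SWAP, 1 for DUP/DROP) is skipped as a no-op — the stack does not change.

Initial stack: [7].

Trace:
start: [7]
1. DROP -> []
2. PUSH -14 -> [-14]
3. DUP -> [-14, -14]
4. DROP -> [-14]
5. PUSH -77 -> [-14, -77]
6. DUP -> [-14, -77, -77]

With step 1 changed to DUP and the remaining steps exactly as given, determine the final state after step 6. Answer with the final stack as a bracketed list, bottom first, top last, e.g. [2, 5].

(re-executing from step 1 with the substitution; state before step 1: [7])
1. DUP -> [7, 7]
2. PUSH -14 -> [7, 7, -14]
3. DUP -> [7, 7, -14, -14]
4. DROP -> [7, 7, -14]
5. PUSH -77 -> [7, 7, -14, -77]
6. DUP -> [7, 7, -14, -77, -77]

[7, 7, -14, -77, -77]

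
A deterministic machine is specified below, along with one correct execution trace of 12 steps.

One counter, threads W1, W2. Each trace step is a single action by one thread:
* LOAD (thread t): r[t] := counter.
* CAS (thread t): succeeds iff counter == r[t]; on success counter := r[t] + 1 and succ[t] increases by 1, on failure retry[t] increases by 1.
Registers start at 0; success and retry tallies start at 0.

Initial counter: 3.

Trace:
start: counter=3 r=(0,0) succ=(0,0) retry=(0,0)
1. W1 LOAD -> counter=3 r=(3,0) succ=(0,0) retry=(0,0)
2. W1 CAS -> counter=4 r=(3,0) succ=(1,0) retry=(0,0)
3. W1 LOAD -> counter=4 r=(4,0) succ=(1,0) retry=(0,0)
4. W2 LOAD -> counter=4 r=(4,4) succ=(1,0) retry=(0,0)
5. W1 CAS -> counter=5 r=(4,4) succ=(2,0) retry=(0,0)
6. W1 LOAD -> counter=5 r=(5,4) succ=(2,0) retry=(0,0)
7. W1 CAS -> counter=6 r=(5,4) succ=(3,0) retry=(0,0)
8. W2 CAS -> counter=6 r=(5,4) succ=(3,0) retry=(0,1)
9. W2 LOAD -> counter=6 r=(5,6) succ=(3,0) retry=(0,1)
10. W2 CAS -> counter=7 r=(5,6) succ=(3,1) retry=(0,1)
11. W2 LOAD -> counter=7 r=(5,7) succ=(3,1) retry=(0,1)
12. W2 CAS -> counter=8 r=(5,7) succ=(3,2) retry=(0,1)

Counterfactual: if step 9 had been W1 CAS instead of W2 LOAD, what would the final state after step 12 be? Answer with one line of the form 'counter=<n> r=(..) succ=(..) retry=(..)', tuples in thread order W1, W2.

(re-executing from step 9 with the substitution; state before step 9: counter=6 r=(5,4) succ=(3,0) retry=(0,1))
9. W1 CAS -> counter=6 r=(5,4) succ=(3,0) retry=(1,1)
10. W2 CAS -> counter=6 r=(5,4) succ=(3,0) retry=(1,2)
11. W2 LOAD -> counter=6 r=(5,6) succ=(3,0) retry=(1,2)
12. W2 CAS -> counter=7 r=(5,6) succ=(3,1) retry=(1,2)

counter=7 r=(5,6) succ=(3,1) retry=(1,2)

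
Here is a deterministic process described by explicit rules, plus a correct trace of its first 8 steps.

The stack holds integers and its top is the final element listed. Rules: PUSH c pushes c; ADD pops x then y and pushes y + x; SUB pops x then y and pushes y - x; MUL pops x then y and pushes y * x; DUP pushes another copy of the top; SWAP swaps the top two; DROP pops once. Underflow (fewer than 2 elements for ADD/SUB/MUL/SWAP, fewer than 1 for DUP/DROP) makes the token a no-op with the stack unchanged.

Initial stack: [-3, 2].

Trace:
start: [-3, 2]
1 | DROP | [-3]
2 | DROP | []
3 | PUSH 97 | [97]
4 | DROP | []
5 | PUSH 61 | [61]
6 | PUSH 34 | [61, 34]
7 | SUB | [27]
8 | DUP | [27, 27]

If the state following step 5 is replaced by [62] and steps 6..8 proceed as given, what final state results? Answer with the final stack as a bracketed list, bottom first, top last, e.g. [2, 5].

state after step 5 := [62]
6 | PUSH 34 | [62, 34]
7 | SUB | [28]
8 | DUP | [28, 28]

[28, 28]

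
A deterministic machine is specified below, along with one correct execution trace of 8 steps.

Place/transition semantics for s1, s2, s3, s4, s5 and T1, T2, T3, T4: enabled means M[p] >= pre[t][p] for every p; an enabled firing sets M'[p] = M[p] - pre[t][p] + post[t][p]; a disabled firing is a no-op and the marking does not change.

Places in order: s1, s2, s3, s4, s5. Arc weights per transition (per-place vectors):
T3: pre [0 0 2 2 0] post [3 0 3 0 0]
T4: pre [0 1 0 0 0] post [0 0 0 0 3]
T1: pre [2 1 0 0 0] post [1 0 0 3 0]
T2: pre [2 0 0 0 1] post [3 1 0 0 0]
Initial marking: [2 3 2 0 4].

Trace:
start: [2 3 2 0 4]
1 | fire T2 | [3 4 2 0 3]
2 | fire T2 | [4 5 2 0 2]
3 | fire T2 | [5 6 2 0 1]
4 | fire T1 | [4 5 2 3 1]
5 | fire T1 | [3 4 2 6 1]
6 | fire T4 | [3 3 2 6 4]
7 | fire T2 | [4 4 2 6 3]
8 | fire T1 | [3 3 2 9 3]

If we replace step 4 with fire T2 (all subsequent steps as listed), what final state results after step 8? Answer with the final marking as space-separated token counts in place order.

(re-executing from step 4 with the substitution; state before step 4: [5 6 2 0 1])
4 | fire T2 | [6 7 2 0 0]
5 | fire T1 | [5 6 2 3 0]
6 | fire T4 | [5 5 2 3 3]
7 | fire T2 | [6 6 2 3 2]
8 | fire T1 | [5 5 2 6 2]

5 5 2 6 2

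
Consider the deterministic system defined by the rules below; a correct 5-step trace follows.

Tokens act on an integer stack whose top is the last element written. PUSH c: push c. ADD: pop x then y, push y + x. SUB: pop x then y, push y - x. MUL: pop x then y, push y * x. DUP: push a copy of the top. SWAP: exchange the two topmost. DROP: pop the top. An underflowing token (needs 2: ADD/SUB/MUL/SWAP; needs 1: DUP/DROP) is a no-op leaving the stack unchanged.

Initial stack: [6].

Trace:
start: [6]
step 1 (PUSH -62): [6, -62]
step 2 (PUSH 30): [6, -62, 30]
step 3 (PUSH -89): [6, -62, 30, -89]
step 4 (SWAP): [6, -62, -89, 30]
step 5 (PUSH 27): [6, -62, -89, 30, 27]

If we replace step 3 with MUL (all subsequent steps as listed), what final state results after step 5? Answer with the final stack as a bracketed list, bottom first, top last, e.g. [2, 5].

(re-executing from step 3 with the substitution; state before step 3: [6, -62, 30])
step 3 (MUL): [6, -1860]
step 4 (SWAP): [-1860, 6]
step 5 (PUSH 27): [-1860, 6, 27]

[-1860, 6, 27]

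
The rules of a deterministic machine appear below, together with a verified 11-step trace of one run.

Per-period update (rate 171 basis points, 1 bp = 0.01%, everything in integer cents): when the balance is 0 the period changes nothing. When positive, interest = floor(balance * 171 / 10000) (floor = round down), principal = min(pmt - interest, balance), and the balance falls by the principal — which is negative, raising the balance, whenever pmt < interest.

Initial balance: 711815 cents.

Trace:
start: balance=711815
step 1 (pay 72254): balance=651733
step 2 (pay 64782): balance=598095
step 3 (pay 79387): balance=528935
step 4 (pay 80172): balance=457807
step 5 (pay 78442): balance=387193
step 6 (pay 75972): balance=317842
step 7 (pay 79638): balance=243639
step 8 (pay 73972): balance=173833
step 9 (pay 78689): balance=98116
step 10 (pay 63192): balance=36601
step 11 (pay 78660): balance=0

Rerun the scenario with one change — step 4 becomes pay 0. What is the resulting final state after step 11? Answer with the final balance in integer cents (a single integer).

(re-executing from step 4 with the substitution; state before step 4: balance=528935)
step 4 (pay 0): balance=537979
step 5 (pay 78442): balance=468736
step 6 (pay 75972): balance=400779
step 7 (pay 79638): balance=327994
step 8 (pay 73972): balance=259630
step 9 (pay 78689): balance=185380
step 10 (pay 63192): balance=125357
step 11 (pay 78660): balance=48840

48840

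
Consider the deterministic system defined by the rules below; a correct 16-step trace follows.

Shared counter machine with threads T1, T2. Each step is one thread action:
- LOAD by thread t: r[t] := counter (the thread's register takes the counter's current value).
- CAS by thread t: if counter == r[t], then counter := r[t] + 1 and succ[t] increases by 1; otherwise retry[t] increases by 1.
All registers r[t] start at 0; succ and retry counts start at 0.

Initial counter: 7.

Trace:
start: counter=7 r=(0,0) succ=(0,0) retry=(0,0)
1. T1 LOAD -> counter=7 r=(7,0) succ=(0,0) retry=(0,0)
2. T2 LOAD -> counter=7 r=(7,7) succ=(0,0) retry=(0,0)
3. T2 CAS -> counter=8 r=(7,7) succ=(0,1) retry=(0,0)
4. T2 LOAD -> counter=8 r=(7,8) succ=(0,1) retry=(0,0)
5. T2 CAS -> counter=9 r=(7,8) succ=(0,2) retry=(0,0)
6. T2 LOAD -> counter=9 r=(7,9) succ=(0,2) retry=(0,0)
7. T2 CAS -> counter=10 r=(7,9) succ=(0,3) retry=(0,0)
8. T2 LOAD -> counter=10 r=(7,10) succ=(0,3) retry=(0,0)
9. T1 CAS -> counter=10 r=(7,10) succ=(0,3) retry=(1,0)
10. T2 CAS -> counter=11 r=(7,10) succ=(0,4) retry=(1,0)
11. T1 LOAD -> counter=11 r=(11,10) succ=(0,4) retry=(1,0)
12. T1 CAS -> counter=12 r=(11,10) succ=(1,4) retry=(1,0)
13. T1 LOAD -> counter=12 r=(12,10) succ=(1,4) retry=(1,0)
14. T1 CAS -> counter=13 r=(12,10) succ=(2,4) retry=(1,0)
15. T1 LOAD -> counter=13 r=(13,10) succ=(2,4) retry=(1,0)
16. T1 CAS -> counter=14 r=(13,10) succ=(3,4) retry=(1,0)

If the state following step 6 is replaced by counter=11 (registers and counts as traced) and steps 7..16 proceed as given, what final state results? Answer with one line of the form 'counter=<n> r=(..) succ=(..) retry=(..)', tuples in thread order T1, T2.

counter=15 r=(14,11) succ=(3,3) retry=(1,1)

state after step 6 := counter=11 r=(7,9) succ=(0,2) retry=(0,0)
7. T2 CAS -> counter=11 r=(7,9) succ=(0,2) retry=(0,1)
8. T2 LOAD -> counter=11 r=(7,11) succ=(0,2) retry=(0,1)
9. T1 CAS -> counter=11 r=(7,11) succ=(0,2) retry=(1,1)
10. T2 CAS -> counter=12 r=(7,11) succ=(0,3) retry=(1,1)
11. T1 LOAD -> counter=12 r=(12,11) succ=(0,3) retry=(1,1)
12. T1 CAS -> counter=13 r=(12,11) succ=(1,3) retry=(1,1)
13. T1 LOAD -> counter=13 r=(13,11) succ=(1,3) retry=(1,1)
14. T1 CAS -> counter=14 r=(13,11) succ=(2,3) retry=(1,1)
15. T1 LOAD -> counter=14 r=(14,11) succ=(2,3) retry=(1,1)
16. T1 CAS -> counter=15 r=(14,11) succ=(3,3) retry=(1,1)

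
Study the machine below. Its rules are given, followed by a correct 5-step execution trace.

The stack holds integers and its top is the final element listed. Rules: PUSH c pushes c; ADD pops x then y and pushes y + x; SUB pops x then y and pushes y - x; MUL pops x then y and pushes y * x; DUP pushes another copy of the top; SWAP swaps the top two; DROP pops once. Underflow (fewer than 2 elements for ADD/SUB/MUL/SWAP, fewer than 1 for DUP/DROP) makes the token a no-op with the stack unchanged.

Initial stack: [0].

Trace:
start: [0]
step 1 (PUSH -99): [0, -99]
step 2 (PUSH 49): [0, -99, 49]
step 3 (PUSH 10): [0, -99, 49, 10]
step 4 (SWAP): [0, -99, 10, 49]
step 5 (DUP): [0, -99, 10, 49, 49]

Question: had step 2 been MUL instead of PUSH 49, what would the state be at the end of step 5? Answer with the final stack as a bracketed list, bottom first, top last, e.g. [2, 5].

(re-executing from step 2 with the substitution; state before step 2: [0, -99])
step 2 (MUL): [0]
step 3 (PUSH 10): [0, 10]
step 4 (SWAP): [10, 0]
step 5 (DUP): [10, 0, 0]

[10, 0, 0]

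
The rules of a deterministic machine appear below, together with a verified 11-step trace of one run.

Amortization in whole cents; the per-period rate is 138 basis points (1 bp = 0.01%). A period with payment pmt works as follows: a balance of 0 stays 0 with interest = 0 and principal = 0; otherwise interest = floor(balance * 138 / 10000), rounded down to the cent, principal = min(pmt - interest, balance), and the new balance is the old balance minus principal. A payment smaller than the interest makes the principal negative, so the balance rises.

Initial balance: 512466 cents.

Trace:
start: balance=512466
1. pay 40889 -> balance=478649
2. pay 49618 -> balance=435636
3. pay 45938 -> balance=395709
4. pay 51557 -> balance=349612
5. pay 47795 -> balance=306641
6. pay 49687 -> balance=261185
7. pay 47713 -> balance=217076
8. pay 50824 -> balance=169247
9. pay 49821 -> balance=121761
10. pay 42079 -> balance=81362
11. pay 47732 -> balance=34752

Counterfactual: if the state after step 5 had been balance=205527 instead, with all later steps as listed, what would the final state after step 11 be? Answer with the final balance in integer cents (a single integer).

state after step 5 := balance=205527
6. pay 49687 -> balance=158676
7. pay 47713 -> balance=113152
8. pay 50824 -> balance=63889
9. pay 49821 -> balance=14949
10. pay 42079 -> balance=0
11. pay 47732 -> balance=0

0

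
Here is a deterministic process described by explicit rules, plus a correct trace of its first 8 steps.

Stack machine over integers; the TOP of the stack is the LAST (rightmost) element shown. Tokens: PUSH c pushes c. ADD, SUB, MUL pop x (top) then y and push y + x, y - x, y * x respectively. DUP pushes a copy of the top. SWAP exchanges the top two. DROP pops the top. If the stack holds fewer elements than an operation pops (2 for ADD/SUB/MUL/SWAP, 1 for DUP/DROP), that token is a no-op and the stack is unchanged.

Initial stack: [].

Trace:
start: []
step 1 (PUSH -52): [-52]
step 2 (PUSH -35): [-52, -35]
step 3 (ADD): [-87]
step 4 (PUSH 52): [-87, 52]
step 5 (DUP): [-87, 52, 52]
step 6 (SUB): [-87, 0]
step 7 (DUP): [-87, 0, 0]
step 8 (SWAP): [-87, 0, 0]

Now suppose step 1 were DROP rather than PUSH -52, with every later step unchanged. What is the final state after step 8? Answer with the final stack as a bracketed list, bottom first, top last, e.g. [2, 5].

(re-executing from step 1 with the substitution; state before step 1: [])
step 1 (DROP): []
step 2 (PUSH -35): [-35]
step 3 (ADD): [-35]
step 4 (PUSH 52): [-35, 52]
step 5 (DUP): [-35, 52, 52]
step 6 (SUB): [-35, 0]
step 7 (DUP): [-35, 0, 0]
step 8 (SWAP): [-35, 0, 0]

[-35, 0, 0]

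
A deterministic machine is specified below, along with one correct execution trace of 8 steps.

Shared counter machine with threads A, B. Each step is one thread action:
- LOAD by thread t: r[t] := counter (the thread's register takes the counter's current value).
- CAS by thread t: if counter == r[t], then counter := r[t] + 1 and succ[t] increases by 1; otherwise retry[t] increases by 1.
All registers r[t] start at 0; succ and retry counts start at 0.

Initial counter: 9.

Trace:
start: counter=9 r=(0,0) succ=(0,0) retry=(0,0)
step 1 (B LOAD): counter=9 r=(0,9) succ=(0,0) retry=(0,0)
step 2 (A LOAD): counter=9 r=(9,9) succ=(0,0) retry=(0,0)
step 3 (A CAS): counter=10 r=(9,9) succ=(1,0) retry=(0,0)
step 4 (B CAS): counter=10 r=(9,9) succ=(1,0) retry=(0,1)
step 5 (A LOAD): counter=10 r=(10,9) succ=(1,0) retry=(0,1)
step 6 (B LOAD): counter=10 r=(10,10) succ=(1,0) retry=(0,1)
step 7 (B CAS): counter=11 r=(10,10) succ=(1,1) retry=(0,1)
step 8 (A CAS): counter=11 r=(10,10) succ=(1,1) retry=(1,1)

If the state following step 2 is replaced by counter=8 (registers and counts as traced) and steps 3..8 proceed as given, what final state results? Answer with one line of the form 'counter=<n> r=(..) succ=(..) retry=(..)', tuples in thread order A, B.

counter=9 r=(8,8) succ=(0,1) retry=(2,1)

state after step 2 := counter=8 r=(9,9) succ=(0,0) retry=(0,0)
step 3 (A CAS): counter=8 r=(9,9) succ=(0,0) retry=(1,0)
step 4 (B CAS): counter=8 r=(9,9) succ=(0,0) retry=(1,1)
step 5 (A LOAD): counter=8 r=(8,9) succ=(0,0) retry=(1,1)
step 6 (B LOAD): counter=8 r=(8,8) succ=(0,0) retry=(1,1)
step 7 (B CAS): counter=9 r=(8,8) succ=(0,1) retry=(1,1)
step 8 (A CAS): counter=9 r=(8,8) succ=(0,1) retry=(2,1)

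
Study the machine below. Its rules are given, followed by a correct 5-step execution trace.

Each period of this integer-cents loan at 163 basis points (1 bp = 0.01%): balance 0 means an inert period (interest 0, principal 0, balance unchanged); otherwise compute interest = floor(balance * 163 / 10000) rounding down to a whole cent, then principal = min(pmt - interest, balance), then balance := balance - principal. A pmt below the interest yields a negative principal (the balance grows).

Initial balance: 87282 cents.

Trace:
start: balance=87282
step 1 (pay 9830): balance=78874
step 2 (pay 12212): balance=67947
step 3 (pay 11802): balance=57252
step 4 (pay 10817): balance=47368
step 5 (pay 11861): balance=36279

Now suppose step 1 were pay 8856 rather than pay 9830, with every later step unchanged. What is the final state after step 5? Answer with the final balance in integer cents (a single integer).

37317

(re-executing from step 1 with the substitution; state before step 1: balance=87282)
step 1 (pay 8856): balance=79848
step 2 (pay 12212): balance=68937
step 3 (pay 11802): balance=58258
step 4 (pay 10817): balance=48390
step 5 (pay 11861): balance=37317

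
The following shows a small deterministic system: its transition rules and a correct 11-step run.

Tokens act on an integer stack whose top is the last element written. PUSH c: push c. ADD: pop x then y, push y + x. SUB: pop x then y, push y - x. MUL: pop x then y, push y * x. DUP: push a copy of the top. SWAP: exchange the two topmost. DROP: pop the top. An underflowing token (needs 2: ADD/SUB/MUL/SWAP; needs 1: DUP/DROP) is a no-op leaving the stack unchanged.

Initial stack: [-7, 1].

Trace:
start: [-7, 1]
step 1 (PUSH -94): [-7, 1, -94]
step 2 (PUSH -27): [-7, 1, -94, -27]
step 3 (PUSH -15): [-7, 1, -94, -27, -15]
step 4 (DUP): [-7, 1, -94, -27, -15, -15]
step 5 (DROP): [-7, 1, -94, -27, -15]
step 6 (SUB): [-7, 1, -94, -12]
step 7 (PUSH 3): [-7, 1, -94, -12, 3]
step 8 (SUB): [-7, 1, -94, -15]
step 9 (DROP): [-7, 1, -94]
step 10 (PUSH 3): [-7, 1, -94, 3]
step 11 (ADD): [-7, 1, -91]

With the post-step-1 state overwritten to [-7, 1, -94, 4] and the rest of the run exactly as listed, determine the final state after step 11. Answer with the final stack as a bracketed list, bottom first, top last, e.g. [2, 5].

state after step 1 := [-7, 1, -94, 4]
step 2 (PUSH -27): [-7, 1, -94, 4, -27]
step 3 (PUSH -15): [-7, 1, -94, 4, -27, -15]
step 4 (DUP): [-7, 1, -94, 4, -27, -15, -15]
step 5 (DROP): [-7, 1, -94, 4, -27, -15]
step 6 (SUB): [-7, 1, -94, 4, -12]
step 7 (PUSH 3): [-7, 1, -94, 4, -12, 3]
step 8 (SUB): [-7, 1, -94, 4, -15]
step 9 (DROP): [-7, 1, -94, 4]
step 10 (PUSH 3): [-7, 1, -94, 4, 3]
step 11 (ADD): [-7, 1, -94, 7]

[-7, 1, -94, 7]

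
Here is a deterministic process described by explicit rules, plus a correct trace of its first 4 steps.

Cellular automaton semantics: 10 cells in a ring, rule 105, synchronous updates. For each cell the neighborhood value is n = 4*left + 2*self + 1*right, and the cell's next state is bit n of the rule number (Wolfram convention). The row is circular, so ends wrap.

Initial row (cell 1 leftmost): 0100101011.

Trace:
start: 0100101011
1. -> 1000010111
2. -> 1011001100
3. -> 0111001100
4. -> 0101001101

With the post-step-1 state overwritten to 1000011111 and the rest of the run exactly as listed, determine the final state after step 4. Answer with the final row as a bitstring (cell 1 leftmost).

0100100110

state after step 1 := 1000011111
2. -> 1011010000
3. -> 0111100110
4. -> 0100100110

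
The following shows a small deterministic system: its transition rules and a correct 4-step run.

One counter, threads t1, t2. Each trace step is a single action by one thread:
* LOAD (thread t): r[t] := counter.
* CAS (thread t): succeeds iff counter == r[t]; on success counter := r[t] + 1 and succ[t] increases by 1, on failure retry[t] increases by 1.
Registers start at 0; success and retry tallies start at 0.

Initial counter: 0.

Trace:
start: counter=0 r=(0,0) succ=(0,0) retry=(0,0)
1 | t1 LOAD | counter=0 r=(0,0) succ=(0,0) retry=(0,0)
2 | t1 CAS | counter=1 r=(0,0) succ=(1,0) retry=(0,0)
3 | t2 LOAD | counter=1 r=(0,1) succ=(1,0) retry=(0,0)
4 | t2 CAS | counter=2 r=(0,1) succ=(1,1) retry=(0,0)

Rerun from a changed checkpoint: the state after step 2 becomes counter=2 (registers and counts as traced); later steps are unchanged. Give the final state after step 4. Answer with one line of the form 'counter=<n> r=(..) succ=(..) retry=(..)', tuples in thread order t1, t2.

state after step 2 := counter=2 r=(0,0) succ=(1,0) retry=(0,0)
3 | t2 LOAD | counter=2 r=(0,2) succ=(1,0) retry=(0,0)
4 | t2 CAS | counter=3 r=(0,2) succ=(1,1) retry=(0,0)

counter=3 r=(0,2) succ=(1,1) retry=(0,0)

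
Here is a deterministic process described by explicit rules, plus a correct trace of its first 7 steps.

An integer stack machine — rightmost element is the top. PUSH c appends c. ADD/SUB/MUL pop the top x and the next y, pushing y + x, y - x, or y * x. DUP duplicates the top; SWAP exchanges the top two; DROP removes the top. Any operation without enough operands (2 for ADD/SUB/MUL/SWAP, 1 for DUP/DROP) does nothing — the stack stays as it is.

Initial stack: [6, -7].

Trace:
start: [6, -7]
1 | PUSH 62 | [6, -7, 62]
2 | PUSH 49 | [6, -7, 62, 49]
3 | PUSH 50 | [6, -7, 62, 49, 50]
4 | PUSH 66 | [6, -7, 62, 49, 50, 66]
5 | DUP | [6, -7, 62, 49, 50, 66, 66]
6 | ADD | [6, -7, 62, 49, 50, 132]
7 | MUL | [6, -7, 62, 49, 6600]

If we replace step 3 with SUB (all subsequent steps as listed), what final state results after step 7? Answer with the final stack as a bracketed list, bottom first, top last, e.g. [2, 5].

[6, -7, 1716]

(re-executing from step 3 with the substitution; state before step 3: [6, -7, 62, 49])
3 | SUB | [6, -7, 13]
4 | PUSH 66 | [6, -7, 13, 66]
5 | DUP | [6, -7, 13, 66, 66]
6 | ADD | [6, -7, 13, 132]
7 | MUL | [6, -7, 1716]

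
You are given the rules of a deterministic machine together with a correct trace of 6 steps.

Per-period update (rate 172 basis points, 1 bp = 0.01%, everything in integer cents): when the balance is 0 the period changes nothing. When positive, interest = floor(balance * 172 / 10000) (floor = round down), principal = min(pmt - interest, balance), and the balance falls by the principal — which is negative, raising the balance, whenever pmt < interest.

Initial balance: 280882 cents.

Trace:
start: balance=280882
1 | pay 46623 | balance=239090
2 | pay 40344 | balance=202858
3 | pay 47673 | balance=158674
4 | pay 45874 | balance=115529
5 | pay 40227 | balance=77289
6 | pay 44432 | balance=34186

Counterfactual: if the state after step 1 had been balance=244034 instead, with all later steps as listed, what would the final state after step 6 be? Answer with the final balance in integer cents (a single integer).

state after step 1 := balance=244034
2 | pay 40344 | balance=207887
3 | pay 47673 | balance=163789
4 | pay 45874 | balance=120732
5 | pay 40227 | balance=82581
6 | pay 44432 | balance=39569

39569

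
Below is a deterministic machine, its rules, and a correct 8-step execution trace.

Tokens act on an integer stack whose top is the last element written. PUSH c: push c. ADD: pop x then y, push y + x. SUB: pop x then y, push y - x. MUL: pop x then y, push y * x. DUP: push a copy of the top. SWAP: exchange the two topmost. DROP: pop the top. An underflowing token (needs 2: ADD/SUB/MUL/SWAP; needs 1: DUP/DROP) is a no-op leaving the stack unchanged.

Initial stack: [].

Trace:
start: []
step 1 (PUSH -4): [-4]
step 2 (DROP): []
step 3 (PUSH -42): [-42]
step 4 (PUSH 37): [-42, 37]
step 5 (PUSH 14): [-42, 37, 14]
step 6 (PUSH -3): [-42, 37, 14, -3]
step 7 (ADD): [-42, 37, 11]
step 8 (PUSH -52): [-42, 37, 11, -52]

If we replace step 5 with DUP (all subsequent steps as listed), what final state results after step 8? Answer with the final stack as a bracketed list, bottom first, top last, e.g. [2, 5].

(re-executing from step 5 with the substitution; state before step 5: [-42, 37])
step 5 (DUP): [-42, 37, 37]
step 6 (PUSH -3): [-42, 37, 37, -3]
step 7 (ADD): [-42, 37, 34]
step 8 (PUSH -52): [-42, 37, 34, -52]

[-42, 37, 34, -52]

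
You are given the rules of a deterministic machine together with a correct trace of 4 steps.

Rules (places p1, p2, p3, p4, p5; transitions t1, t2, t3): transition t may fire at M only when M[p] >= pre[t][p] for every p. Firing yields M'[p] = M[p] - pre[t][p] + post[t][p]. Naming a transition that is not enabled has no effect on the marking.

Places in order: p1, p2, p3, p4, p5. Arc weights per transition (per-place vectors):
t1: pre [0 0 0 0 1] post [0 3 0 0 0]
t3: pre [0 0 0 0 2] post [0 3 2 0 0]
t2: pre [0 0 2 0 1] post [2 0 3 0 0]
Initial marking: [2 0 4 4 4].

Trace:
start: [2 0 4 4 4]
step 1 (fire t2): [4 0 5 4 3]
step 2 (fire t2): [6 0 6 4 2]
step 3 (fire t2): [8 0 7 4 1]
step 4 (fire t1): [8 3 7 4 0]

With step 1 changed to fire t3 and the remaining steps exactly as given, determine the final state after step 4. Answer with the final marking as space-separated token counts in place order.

6 3 8 4 0

(re-executing from step 1 with the substitution; state before step 1: [2 0 4 4 4])
step 1 (fire t3): [2 3 6 4 2]
step 2 (fire t2): [4 3 7 4 1]
step 3 (fire t2): [6 3 8 4 0]
step 4 (fire t1): [6 3 8 4 0]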